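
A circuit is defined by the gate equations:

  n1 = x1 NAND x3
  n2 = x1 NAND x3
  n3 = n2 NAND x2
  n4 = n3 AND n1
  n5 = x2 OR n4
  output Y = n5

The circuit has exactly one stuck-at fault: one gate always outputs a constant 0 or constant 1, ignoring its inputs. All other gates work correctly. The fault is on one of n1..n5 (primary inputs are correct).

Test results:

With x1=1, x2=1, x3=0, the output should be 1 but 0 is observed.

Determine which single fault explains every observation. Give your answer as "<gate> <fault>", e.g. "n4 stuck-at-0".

Fault-free values for test 1 (x1=1, x2=1, x3=0): n1=1, n2=1, n3=0, n4=0, n5=1, giving Y=1. Observed 0.
Test 1: faults giving observed 0 are {n5 stuck-at-0}.
Only n5 stuck-at-0 is consistent with every test.

n5 stuck-at-0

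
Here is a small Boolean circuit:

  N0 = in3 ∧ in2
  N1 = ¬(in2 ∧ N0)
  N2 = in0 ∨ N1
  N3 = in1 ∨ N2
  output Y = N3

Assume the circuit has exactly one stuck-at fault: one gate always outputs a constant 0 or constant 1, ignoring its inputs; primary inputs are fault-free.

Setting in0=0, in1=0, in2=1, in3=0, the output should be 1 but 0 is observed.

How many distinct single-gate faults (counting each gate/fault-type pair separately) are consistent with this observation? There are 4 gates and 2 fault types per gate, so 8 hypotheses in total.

Fault-free: N0=0, N1=1, N2=1, N3=1 → 1. Observed 0.
  N0 stuck-at-0: output 1 ✗
  N0 stuck-at-1: output 0 ✓
  N1 stuck-at-0: output 0 ✓
  N1 stuck-at-1: output 1 ✗
  N2 stuck-at-0: output 0 ✓
  N2 stuck-at-1: output 1 ✗
  N3 stuck-at-0: output 0 ✓
  N3 stuck-at-1: output 1 ✗
Consistent faults: {N0 stuck-at-1, N1 stuck-at-0, N2 stuck-at-0, N3 stuck-at-0} — 4 in all.

4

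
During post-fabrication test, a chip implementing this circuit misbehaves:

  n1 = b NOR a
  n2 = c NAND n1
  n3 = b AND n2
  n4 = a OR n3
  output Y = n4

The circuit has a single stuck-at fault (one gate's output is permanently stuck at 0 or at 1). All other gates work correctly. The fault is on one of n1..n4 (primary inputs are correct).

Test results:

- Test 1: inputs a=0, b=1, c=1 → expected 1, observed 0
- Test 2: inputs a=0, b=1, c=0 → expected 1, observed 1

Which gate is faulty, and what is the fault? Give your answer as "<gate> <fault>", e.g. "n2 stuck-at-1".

Fault-free values for test 1 (a=0, b=1, c=1): n1=0, n2=1, n3=1, n4=1, giving Y=1. Observed 0.
Test 1: faults giving observed 0 are {n1 stuck-at-1, n2 stuck-at-0, n3 stuck-at-0, n4 stuck-at-0}.
Test 2 (a=0, b=1, c=0): fault-free n1=0, n2=1, n3=1, n4=1 → 1; observed 1. Eliminates n2 stuck-at-0, n3 stuck-at-0, n4 stuck-at-0.
Only n1 stuck-at-1 is consistent with every test.

n1 stuck-at-1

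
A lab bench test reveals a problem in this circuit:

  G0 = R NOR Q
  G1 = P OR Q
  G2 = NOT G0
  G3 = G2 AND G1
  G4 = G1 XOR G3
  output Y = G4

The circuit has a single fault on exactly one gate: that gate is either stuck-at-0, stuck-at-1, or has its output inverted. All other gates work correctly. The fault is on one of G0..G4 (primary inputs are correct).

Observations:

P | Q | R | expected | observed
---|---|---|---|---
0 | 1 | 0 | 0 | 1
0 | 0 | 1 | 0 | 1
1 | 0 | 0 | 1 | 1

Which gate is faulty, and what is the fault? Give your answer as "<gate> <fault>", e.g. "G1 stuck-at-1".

G4 stuck-at-1

Fault-free values for test 1 (P=0, Q=1, R=0): G0=0, G1=1, G2=1, G3=1, G4=0, giving Y=0. Observed 1.
Test 1: faults giving observed 1 are {G0 stuck-at-1, G0 inverted output, G2 stuck-at-0, G2 inverted output, G3 stuck-at-0, G3 inverted output, G4 stuck-at-1, G4 inverted output}.
Test 2 (P=0, Q=0, R=1): fault-free G0=0, G1=0, G2=1, G3=0, G4=0 → 0; observed 1. Eliminates G0 stuck-at-1, G0 inverted output, G2 stuck-at-0, G2 inverted output, G3 stuck-at-0.
Test 3 (P=1, Q=0, R=0): fault-free G0=1, G1=1, G2=0, G3=0, G4=1 → 1; observed 1. Eliminates G3 inverted output, G4 inverted output.
Only G4 stuck-at-1 is consistent with every test.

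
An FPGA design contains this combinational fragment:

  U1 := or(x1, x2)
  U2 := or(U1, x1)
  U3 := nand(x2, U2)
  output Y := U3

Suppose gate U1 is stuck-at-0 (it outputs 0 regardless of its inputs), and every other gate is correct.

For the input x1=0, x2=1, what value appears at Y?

1

Propagate with U1 forced: U1=0 [stuck-at-0], U2=0, U3=1.
So Y = 1. (Without the fault it would be 0.)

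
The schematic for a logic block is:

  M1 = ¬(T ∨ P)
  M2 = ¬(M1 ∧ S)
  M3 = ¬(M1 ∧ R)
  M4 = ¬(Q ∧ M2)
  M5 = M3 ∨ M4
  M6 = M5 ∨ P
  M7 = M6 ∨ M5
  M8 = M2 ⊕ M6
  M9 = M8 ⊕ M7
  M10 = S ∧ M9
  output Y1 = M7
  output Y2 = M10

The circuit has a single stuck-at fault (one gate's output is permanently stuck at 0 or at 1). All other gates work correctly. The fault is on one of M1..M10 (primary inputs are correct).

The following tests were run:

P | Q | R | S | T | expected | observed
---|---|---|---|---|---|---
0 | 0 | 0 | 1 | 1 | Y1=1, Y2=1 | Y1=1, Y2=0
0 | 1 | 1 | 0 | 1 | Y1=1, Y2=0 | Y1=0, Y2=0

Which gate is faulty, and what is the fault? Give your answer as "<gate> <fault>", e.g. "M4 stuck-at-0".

M1 stuck-at-1

Fault-free values for test 1 (P=0, Q=0, R=0, S=1, T=1): M1=0, M2=1, M3=1, M4=1, M5=1, M6=1, M7=1, M8=0, M9=1, M10=1, giving Y1=1, Y2=1. Observed Y1=1, Y2=0.
Test 1: faults giving observed Y1=1, Y2=0 are {M1 stuck-at-1, M2 stuck-at-0, M6 stuck-at-0, M8 stuck-at-1, M9 stuck-at-0, M10 stuck-at-0}.
Test 2 (P=0, Q=1, R=1, S=0, T=1): fault-free M1=0, M2=1, M3=1, M4=0, M5=1, M6=1, M7=1, M8=0, M9=1, M10=0 → Y1=1, Y2=0; observed Y1=0, Y2=0. Eliminates M2 stuck-at-0, M6 stuck-at-0, M8 stuck-at-1, M9 stuck-at-0, M10 stuck-at-0.
Only M1 stuck-at-1 is consistent with every test.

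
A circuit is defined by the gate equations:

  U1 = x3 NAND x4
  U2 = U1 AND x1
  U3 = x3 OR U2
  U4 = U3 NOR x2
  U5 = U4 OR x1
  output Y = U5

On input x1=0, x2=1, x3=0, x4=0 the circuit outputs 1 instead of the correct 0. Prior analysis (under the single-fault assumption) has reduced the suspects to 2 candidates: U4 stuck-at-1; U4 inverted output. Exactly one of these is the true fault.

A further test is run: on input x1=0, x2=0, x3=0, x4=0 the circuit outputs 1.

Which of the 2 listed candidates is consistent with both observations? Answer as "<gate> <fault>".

Evaluate each candidate on input x1=0, x2=0, x3=0, x4=0:
  U4 stuck-at-1: U1=1, U2=0, U3=0, U4=1 [stuck-at-1], U5=1 → 1 — matches
  U4 inverted output: U1=1, U2=0, U3=0, U4=0 [inverted output], U5=0 → 0 — eliminated
Only U4 stuck-at-1 reproduces the observed 1.

U4 stuck-at-1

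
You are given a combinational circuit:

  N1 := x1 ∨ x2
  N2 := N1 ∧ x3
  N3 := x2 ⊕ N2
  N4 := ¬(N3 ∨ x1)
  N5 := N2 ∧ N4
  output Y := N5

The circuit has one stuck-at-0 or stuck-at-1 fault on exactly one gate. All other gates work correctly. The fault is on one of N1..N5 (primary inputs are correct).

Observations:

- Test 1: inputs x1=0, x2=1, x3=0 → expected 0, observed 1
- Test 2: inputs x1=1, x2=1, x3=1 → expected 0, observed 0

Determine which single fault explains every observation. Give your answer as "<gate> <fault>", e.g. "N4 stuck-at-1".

N2 stuck-at-1

Fault-free values for test 1 (x1=0, x2=1, x3=0): N1=1, N2=0, N3=1, N4=0, N5=0, giving Y=0. Observed 1.
Test 1: faults giving observed 1 are {N2 stuck-at-1, N5 stuck-at-1}.
Test 2 (x1=1, x2=1, x3=1): fault-free N1=1, N2=1, N3=0, N4=0, N5=0 → 0; observed 0. Eliminates N5 stuck-at-1.
Only N2 stuck-at-1 is consistent with every test.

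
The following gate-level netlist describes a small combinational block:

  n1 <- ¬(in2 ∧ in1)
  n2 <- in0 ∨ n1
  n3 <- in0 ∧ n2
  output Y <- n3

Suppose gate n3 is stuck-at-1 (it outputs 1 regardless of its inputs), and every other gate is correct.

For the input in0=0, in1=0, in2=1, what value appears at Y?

1

Propagate with n3 forced: n1=1, n2=1, n3=1 [stuck-at-1].
So Y = 1. (Without the fault it would be 0.)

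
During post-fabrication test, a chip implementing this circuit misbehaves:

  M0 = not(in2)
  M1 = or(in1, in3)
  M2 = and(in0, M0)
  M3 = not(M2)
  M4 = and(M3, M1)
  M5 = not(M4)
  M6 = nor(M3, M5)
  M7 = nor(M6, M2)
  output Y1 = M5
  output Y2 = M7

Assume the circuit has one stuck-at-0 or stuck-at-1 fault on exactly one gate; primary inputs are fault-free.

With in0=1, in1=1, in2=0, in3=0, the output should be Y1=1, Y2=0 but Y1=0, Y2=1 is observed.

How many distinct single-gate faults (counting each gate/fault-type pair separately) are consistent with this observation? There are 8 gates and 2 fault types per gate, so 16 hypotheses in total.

2

Fault-free: M0=1, M1=1, M2=1, M3=0, M4=0, M5=1, M6=0, M7=0 → Y1=1, Y2=0. Observed Y1=0, Y2=1.
  M0: stuck-at-0 ✓; others ✗
  M1: none of the 2 fault types match ✗
  M2: stuck-at-0 ✓; others ✗
  M3: none of the 2 fault types match ✗
  M4: none of the 2 fault types match ✗
  M5: none of the 2 fault types match ✗
  M6: none of the 2 fault types match ✗
  M7: none of the 2 fault types match ✗
Consistent faults: {M0 stuck-at-0, M2 stuck-at-0} — 2 in all.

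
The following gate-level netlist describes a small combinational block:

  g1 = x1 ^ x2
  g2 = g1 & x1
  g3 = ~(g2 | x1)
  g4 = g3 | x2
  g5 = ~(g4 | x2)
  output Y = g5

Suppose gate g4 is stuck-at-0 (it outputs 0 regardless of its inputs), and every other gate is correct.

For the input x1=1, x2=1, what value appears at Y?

0

Propagate with g4 forced: g1=0, g2=0, g3=0, g4=0 [stuck-at-0], g5=0.
So Y = 0. (Same as the fault-free value — the fault is masked on this input.)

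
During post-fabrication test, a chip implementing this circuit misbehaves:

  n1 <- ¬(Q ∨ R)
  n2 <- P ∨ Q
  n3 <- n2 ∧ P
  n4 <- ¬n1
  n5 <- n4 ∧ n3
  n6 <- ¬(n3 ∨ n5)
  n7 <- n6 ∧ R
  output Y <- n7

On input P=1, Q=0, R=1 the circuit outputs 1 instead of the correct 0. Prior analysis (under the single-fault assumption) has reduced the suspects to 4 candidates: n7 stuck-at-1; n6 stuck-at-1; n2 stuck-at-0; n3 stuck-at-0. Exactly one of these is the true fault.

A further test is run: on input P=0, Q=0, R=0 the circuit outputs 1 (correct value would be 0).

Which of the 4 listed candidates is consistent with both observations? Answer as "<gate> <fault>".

Evaluate each candidate on input P=0, Q=0, R=0:
  n7 stuck-at-1: n1=1, n2=0, n3=0, n4=0, n5=0, n6=1, n7=1 [stuck-at-1] → 1 — matches
  n6 stuck-at-1: n1=1, n2=0, n3=0, n4=0, n5=0, n6=1 [stuck-at-1], n7=0 → 0 — eliminated
  n2 stuck-at-0: n1=1, n2=0 [stuck-at-0], n3=0, n4=0, n5=0, n6=1, n7=0 → 0 — eliminated
  n3 stuck-at-0: n1=1, n2=0, n3=0 [stuck-at-0], n4=0, n5=0, n6=1, n7=0 → 0 — eliminated
Only n7 stuck-at-1 reproduces the observed 1.

n7 stuck-at-1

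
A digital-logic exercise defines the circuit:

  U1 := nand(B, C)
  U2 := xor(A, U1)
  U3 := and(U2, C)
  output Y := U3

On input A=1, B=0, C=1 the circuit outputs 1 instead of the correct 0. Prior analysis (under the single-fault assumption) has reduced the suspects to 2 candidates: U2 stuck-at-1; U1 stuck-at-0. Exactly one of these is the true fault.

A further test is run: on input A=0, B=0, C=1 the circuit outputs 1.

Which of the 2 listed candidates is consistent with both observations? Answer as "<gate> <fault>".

U2 stuck-at-1

Evaluate each candidate on input A=0, B=0, C=1:
  U2 stuck-at-1: U1=1, U2=1 [stuck-at-1], U3=1 → 1 — matches
  U1 stuck-at-0: U1=0 [stuck-at-0], U2=0, U3=0 → 0 — eliminated
Only U2 stuck-at-1 reproduces the observed 1.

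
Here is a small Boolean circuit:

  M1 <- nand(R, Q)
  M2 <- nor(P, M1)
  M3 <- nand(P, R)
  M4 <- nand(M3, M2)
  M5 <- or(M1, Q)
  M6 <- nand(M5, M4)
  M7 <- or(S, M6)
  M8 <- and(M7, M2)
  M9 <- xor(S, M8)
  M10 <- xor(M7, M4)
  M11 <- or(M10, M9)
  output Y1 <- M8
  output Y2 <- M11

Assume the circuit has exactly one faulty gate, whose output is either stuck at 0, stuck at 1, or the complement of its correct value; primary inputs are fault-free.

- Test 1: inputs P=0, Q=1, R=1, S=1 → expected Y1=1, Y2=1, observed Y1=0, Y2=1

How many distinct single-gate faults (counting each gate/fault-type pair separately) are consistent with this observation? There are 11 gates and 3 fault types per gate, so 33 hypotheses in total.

8

Fault-free: M1=0, M2=1, M3=1, M4=0, M5=1, M6=1, M7=1, M8=1, M9=0, M10=1, M11=1 → Y1=1, Y2=1. Observed Y1=0, Y2=1.
  M1: stuck-at-1, inverted output ✓; others ✗
  M2: stuck-at-0, inverted output ✓; others ✗
  M3: none of the 3 fault types match ✗
  M4: none of the 3 fault types match ✗
  M5: none of the 3 fault types match ✗
  M6: none of the 3 fault types match ✗
  M7: stuck-at-0, inverted output ✓; others ✗
  M8: stuck-at-0, inverted output ✓; others ✗
  M9: none of the 3 fault types match ✗
  M10: none of the 3 fault types match ✗
  M11: none of the 3 fault types match ✗
Consistent faults: {M1 stuck-at-1, M1 inverted output, M2 stuck-at-0, M2 inverted output, M7 stuck-at-0, M7 inverted output, M8 stuck-at-0, M8 inverted output} — 8 in all.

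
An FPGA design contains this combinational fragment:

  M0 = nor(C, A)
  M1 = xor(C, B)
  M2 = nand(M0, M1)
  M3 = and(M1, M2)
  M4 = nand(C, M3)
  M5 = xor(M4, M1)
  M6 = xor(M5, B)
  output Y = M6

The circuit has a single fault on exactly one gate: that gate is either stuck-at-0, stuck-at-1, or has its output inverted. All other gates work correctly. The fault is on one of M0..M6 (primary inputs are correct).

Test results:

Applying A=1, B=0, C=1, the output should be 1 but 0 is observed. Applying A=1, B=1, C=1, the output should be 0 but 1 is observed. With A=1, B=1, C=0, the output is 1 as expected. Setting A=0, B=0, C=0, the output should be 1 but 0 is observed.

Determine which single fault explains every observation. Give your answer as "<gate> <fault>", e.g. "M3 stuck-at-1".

Fault-free values for test 1 (A=1, B=0, C=1): M0=0, M1=1, M2=1, M3=1, M4=0, M5=1, M6=1, giving Y=1. Observed 0.
Test 1: faults giving observed 0 are {M0 stuck-at-1, M0 inverted output, M2 stuck-at-0, M2 inverted output, M3 stuck-at-0, M3 inverted output, M4 stuck-at-1, M4 inverted output, M5 stuck-at-0, M5 inverted output, M6 stuck-at-0, M6 inverted output}.
Test 2 (A=1, B=1, C=1): fault-free M0=0, M1=0, M2=1, M3=0, M4=1, M5=1, M6=0 → 0; observed 1. Eliminates M0 stuck-at-1, M0 inverted output, M2 stuck-at-0, M2 inverted output, M3 stuck-at-0, M4 stuck-at-1, M6 stuck-at-0.
Test 3 (A=1, B=1, C=0): fault-free M0=0, M1=1, M2=1, M3=1, M4=1, M5=0, M6=1 → 1; observed 1. Eliminates M4 inverted output, M5 inverted output, M6 inverted output.
Test 4 (A=0, B=0, C=0): fault-free M0=1, M1=0, M2=1, M3=0, M4=1, M5=1, M6=1 → 1; observed 0. Eliminates M3 inverted output.
Only M5 stuck-at-0 is consistent with every test.

M5 stuck-at-0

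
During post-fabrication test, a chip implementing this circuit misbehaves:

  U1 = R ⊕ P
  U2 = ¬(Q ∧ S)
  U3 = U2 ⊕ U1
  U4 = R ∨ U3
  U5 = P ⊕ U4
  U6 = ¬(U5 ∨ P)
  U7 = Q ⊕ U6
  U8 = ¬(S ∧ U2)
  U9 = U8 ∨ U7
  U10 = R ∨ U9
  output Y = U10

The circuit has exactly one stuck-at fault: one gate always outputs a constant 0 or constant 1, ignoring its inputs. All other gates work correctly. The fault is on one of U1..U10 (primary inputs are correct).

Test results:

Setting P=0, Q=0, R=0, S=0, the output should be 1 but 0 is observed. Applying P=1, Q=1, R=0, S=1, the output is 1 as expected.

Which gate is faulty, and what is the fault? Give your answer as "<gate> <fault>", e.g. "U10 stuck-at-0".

U8 stuck-at-0

Fault-free values for test 1 (P=0, Q=0, R=0, S=0): U1=0, U2=1, U3=1, U4=1, U5=1, U6=0, U7=0, U8=1, U9=1, U10=1, giving Y=1. Observed 0.
Test 1: faults giving observed 0 are {U8 stuck-at-0, U9 stuck-at-0, U10 stuck-at-0}.
Test 2 (P=1, Q=1, R=0, S=1): fault-free U1=1, U2=0, U3=1, U4=1, U5=0, U6=0, U7=1, U8=1, U9=1, U10=1 → 1; observed 1. Eliminates U9 stuck-at-0, U10 stuck-at-0.
Only U8 stuck-at-0 is consistent with every test.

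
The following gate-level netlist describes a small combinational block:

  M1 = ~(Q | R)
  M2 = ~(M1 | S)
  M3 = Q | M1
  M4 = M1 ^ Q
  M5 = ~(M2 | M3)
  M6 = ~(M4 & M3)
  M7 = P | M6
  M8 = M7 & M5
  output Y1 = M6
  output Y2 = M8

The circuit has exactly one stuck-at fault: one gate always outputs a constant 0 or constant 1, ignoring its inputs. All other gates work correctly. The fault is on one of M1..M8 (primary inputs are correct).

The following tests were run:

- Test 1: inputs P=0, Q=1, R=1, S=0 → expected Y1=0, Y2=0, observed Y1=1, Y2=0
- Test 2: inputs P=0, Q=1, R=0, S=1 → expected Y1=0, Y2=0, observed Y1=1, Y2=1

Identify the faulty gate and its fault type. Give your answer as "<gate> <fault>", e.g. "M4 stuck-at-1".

M3 stuck-at-0

Fault-free values for test 1 (P=0, Q=1, R=1, S=0): M1=0, M2=1, M3=1, M4=1, M5=0, M6=0, M7=0, M8=0, giving Y1=0, Y2=0. Observed Y1=1, Y2=0.
Test 1: faults giving observed Y1=1, Y2=0 are {M1 stuck-at-1, M3 stuck-at-0, M4 stuck-at-0, M6 stuck-at-1}.
Test 2 (P=0, Q=1, R=0, S=1): fault-free M1=0, M2=0, M3=1, M4=1, M5=0, M6=0, M7=0, M8=0 → Y1=0, Y2=0; observed Y1=1, Y2=1. Eliminates M1 stuck-at-1, M4 stuck-at-0, M6 stuck-at-1.
Only M3 stuck-at-0 is consistent with every test.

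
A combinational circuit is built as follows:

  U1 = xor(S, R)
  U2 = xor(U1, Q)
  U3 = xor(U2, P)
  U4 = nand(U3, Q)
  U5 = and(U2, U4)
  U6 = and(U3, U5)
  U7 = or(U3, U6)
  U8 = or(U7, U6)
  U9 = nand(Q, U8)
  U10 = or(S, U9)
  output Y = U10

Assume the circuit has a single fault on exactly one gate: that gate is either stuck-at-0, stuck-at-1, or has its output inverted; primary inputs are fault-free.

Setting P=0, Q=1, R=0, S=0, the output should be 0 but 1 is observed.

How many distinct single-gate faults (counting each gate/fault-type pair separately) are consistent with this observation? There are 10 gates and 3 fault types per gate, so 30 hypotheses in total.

14

Fault-free: U1=0, U2=1, U3=1, U4=0, U5=0, U6=0, U7=1, U8=1, U9=0, U10=0 → 0. Observed 1.
  U1: stuck-at-1, inverted output ✓; others ✗
  U2: stuck-at-0, inverted output ✓; others ✗
  U3: stuck-at-0, inverted output ✓; others ✗
  U4: none of the 3 fault types match ✗
  U5: none of the 3 fault types match ✗
  U6: none of the 3 fault types match ✗
  U7: stuck-at-0, inverted output ✓; others ✗
  U8: stuck-at-0, inverted output ✓; others ✗
  U9: stuck-at-1, inverted output ✓; others ✗
  U10: stuck-at-1, inverted output ✓; others ✗
Consistent faults: {U1 stuck-at-1, U1 inverted output, U2 stuck-at-0, U2 inverted output, U3 stuck-at-0, U3 inverted output, U7 stuck-at-0, U7 inverted output, U8 stuck-at-0, U8 inverted output, U9 stuck-at-1, U9 inverted output, U10 stuck-at-1, U10 inverted output} — 14 in all.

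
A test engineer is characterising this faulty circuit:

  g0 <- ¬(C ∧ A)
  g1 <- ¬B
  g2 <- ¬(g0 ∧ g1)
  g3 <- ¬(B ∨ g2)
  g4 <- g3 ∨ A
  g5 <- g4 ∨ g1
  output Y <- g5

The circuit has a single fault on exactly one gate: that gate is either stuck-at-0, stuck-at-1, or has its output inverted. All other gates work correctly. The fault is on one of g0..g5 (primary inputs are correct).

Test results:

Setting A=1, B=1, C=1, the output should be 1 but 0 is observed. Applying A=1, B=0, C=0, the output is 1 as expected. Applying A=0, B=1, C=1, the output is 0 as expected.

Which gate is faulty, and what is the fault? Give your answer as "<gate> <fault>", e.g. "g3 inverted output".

Fault-free values for test 1 (A=1, B=1, C=1): g0=0, g1=0, g2=1, g3=0, g4=1, g5=1, giving Y=1. Observed 0.
Test 1: faults giving observed 0 are {g4 stuck-at-0, g4 inverted output, g5 stuck-at-0, g5 inverted output}.
Test 2 (A=1, B=0, C=0): fault-free g0=1, g1=1, g2=0, g3=1, g4=1, g5=1 → 1; observed 1. Eliminates g5 stuck-at-0, g5 inverted output.
Test 3 (A=0, B=1, C=1): fault-free g0=1, g1=0, g2=1, g3=0, g4=0, g5=0 → 0; observed 0. Eliminates g4 inverted output.
Only g4 stuck-at-0 is consistent with every test.

g4 stuck-at-0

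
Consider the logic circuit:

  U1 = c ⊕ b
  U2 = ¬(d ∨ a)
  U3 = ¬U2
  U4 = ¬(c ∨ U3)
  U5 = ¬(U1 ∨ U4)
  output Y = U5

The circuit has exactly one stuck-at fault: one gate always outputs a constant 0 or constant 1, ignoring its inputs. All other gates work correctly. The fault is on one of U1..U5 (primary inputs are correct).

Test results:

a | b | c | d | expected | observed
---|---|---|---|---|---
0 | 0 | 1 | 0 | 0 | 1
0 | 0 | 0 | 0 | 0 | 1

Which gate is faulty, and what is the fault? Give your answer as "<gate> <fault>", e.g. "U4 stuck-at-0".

U5 stuck-at-1

Fault-free values for test 1 (a=0, b=0, c=1, d=0): U1=1, U2=1, U3=0, U4=0, U5=0, giving Y=0. Observed 1.
Test 1: faults giving observed 1 are {U1 stuck-at-0, U5 stuck-at-1}.
Test 2 (a=0, b=0, c=0, d=0): fault-free U1=0, U2=1, U3=0, U4=1, U5=0 → 0; observed 1. Eliminates U1 stuck-at-0.
Only U5 stuck-at-1 is consistent with every test.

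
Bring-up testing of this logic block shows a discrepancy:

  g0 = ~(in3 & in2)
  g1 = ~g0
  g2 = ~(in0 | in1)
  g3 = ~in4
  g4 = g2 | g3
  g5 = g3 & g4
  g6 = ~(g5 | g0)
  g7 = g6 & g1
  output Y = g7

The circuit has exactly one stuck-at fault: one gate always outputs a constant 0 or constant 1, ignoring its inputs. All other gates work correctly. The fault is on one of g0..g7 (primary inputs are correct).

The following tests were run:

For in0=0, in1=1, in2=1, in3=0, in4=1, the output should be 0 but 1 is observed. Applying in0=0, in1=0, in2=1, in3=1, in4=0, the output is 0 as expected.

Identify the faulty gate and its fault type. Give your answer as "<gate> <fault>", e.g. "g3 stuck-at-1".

g0 stuck-at-0

Fault-free values for test 1 (in0=0, in1=1, in2=1, in3=0, in4=1): g0=1, g1=0, g2=0, g3=0, g4=0, g5=0, g6=0, g7=0, giving Y=0. Observed 1.
Test 1: faults giving observed 1 are {g0 stuck-at-0, g7 stuck-at-1}.
Test 2 (in0=0, in1=0, in2=1, in3=1, in4=0): fault-free g0=0, g1=1, g2=1, g3=1, g4=1, g5=1, g6=0, g7=0 → 0; observed 0. Eliminates g7 stuck-at-1.
Only g0 stuck-at-0 is consistent with every test.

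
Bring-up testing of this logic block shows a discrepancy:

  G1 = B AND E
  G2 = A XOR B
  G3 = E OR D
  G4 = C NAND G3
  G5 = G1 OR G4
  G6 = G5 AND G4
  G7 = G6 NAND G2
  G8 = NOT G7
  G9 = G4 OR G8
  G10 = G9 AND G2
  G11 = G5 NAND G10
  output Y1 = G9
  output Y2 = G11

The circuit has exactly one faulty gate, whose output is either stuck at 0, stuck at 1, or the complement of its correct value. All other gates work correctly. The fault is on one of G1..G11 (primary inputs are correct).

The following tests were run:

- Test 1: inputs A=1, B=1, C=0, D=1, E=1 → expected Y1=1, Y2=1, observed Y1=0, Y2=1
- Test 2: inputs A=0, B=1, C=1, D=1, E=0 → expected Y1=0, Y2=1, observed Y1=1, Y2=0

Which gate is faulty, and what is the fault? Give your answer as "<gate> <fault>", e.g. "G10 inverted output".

G4 inverted output

Fault-free values for test 1 (A=1, B=1, C=0, D=1, E=1): G1=1, G2=0, G3=1, G4=1, G5=1, G6=1, G7=1, G8=0, G9=1, G10=0, G11=1, giving Y1=1, Y2=1. Observed Y1=0, Y2=1.
Test 1: faults giving observed Y1=0, Y2=1 are {G4 stuck-at-0, G4 inverted output, G9 stuck-at-0, G9 inverted output}.
Test 2 (A=0, B=1, C=1, D=1, E=0): fault-free G1=0, G2=1, G3=1, G4=0, G5=0, G6=0, G7=1, G8=0, G9=0, G10=0, G11=1 → Y1=0, Y2=1; observed Y1=1, Y2=0. Eliminates G4 stuck-at-0, G9 stuck-at-0, G9 inverted output.
Only G4 inverted output is consistent with every test.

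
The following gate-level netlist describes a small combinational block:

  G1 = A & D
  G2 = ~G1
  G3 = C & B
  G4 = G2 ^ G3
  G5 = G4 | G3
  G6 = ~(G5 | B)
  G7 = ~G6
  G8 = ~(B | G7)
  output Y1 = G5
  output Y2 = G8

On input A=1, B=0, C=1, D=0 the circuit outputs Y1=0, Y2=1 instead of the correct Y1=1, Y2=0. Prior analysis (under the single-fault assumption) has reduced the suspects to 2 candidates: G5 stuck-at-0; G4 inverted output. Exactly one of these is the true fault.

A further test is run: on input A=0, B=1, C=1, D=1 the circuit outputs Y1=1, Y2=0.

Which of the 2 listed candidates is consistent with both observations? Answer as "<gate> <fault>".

Evaluate each candidate on input A=0, B=1, C=1, D=1:
  G5 stuck-at-0: G1=0, G2=1, G3=1, G4=0, G5=0 [stuck-at-0], G6=0, G7=1, G8=0 → Y1=0, Y2=0 — eliminated
  G4 inverted output: G1=0, G2=1, G3=1, G4=1 [inverted output], G5=1, G6=0, G7=1, G8=0 → Y1=1, Y2=0 — matches
Only G4 inverted output reproduces the observed Y1=1, Y2=0.

G4 inverted output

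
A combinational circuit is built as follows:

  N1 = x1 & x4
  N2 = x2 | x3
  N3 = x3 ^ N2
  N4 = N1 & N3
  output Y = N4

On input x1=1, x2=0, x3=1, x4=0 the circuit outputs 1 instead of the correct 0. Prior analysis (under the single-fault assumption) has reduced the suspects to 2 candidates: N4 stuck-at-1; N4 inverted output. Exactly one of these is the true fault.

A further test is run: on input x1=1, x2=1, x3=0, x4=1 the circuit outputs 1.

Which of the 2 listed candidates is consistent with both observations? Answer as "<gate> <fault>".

Evaluate each candidate on input x1=1, x2=1, x3=0, x4=1:
  N4 stuck-at-1: N1=1, N2=1, N3=1, N4=1 [stuck-at-1] → 1 — matches
  N4 inverted output: N1=1, N2=1, N3=1, N4=0 [inverted output] → 0 — eliminated
Only N4 stuck-at-1 reproduces the observed 1.

N4 stuck-at-1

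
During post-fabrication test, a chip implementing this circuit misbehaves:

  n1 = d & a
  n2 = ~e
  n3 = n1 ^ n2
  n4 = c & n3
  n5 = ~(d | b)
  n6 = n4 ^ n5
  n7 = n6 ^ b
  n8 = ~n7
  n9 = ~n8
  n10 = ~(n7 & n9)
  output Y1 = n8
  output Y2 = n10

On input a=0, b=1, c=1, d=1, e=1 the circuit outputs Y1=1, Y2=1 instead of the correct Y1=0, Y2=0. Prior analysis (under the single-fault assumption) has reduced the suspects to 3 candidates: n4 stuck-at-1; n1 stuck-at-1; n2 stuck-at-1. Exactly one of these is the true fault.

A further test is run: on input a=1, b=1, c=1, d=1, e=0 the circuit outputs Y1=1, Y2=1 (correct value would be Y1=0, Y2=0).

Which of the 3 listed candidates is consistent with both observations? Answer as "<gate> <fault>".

n4 stuck-at-1

Evaluate each candidate on input a=1, b=1, c=1, d=1, e=0:
  n4 stuck-at-1: n1=1, n2=1, n3=0, n4=1 [stuck-at-1], n5=0, n6=1, n7=0, n8=1, n9=0, n10=1 → Y1=1, Y2=1 — matches
  n1 stuck-at-1: n1=1 [stuck-at-1], n2=1, n3=0, n4=0, n5=0, n6=0, n7=1, n8=0, n9=1, n10=0 → Y1=0, Y2=0 — eliminated
  n2 stuck-at-1: n1=1, n2=1 [stuck-at-1], n3=0, n4=0, n5=0, n6=0, n7=1, n8=0, n9=1, n10=0 → Y1=0, Y2=0 — eliminated
Only n4 stuck-at-1 reproduces the observed Y1=1, Y2=1.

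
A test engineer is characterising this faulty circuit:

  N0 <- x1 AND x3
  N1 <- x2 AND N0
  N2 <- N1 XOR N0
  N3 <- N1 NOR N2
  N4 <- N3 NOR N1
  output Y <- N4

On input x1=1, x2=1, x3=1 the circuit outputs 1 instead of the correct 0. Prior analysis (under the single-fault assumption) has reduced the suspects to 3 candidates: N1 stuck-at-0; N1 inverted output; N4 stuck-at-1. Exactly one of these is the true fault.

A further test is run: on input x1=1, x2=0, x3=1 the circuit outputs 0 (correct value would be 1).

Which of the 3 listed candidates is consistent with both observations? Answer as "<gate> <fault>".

N1 inverted output

Evaluate each candidate on input x1=1, x2=0, x3=1:
  N1 stuck-at-0: N0=1, N1=0 [stuck-at-0], N2=1, N3=0, N4=1 → 1 — eliminated
  N1 inverted output: N0=1, N1=1 [inverted output], N2=0, N3=0, N4=0 → 0 — matches
  N4 stuck-at-1: N0=1, N1=0, N2=1, N3=0, N4=1 [stuck-at-1] → 1 — eliminated
Only N1 inverted output reproduces the observed 0.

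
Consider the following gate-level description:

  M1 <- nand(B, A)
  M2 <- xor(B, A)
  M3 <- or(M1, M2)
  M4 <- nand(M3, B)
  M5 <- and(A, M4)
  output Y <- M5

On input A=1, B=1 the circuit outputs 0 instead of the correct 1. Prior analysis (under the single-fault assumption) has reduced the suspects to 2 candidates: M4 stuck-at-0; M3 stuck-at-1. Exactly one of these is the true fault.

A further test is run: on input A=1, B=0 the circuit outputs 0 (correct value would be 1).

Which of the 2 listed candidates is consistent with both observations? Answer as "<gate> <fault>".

M4 stuck-at-0

Evaluate each candidate on input A=1, B=0:
  M4 stuck-at-0: M1=1, M2=1, M3=1, M4=0 [stuck-at-0], M5=0 → 0 — matches
  M3 stuck-at-1: M1=1, M2=1, M3=1 [stuck-at-1], M4=1, M5=1 → 1 — eliminated
Only M4 stuck-at-0 reproduces the observed 0.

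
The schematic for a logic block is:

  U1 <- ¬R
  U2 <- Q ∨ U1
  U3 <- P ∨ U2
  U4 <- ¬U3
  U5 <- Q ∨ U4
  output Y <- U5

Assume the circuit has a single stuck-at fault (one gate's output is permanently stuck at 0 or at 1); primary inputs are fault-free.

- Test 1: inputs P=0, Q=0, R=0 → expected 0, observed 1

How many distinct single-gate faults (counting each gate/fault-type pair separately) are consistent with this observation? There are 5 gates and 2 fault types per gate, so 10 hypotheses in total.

5

Fault-free: U1=1, U2=1, U3=1, U4=0, U5=0 → 0. Observed 1.
  U1 stuck-at-0: output 1 ✓
  U1 stuck-at-1: output 0 ✗
  U2 stuck-at-0: output 1 ✓
  U2 stuck-at-1: output 0 ✗
  U3 stuck-at-0: output 1 ✓
  U3 stuck-at-1: output 0 ✗
  U4 stuck-at-0: output 0 ✗
  U4 stuck-at-1: output 1 ✓
  U5 stuck-at-0: output 0 ✗
  U5 stuck-at-1: output 1 ✓
Consistent faults: {U1 stuck-at-0, U2 stuck-at-0, U3 stuck-at-0, U4 stuck-at-1, U5 stuck-at-1} — 5 in all.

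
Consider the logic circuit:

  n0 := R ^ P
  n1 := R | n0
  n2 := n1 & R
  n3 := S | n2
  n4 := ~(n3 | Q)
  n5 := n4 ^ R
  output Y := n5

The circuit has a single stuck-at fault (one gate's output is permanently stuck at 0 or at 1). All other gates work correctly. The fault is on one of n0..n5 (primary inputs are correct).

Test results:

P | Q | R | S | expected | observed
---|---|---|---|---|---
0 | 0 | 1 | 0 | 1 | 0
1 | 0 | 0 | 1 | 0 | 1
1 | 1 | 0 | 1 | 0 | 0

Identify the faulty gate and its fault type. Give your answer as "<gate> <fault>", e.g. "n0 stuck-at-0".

Fault-free values for test 1 (P=0, Q=0, R=1, S=0): n0=1, n1=1, n2=1, n3=1, n4=0, n5=1, giving Y=1. Observed 0.
Test 1: faults giving observed 0 are {n1 stuck-at-0, n2 stuck-at-0, n3 stuck-at-0, n4 stuck-at-1, n5 stuck-at-0}.
Test 2 (P=1, Q=0, R=0, S=1): fault-free n0=1, n1=1, n2=0, n3=1, n4=0, n5=0 → 0; observed 1. Eliminates n1 stuck-at-0, n2 stuck-at-0, n5 stuck-at-0.
Test 3 (P=1, Q=1, R=0, S=1): fault-free n0=1, n1=1, n2=0, n3=1, n4=0, n5=0 → 0; observed 0. Eliminates n4 stuck-at-1.
Only n3 stuck-at-0 is consistent with every test.

n3 stuck-at-0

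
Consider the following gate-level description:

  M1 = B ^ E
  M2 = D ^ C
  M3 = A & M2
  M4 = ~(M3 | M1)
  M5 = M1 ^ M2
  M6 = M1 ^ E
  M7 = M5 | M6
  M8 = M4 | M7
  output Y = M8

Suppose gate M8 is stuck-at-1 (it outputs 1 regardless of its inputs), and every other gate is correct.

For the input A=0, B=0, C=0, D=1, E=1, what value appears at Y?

Propagate with M8 forced: M1=1, M2=1, M3=0, M4=0, M5=0, M6=0, M7=0, M8=1 [stuck-at-1].
So Y = 1. (Without the fault it would be 0.)

1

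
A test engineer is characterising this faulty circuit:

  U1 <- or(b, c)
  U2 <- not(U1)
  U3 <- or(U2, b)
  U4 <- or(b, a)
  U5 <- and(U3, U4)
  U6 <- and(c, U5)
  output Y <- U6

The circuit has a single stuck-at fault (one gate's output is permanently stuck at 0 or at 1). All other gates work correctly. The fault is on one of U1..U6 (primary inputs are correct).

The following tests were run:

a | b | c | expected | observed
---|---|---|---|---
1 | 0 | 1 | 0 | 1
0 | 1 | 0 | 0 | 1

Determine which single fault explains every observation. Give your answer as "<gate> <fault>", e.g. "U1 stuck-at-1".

Fault-free values for test 1 (a=1, b=0, c=1): U1=1, U2=0, U3=0, U4=1, U5=0, U6=0, giving Y=0. Observed 1.
Test 1: faults giving observed 1 are {U1 stuck-at-0, U2 stuck-at-1, U3 stuck-at-1, U5 stuck-at-1, U6 stuck-at-1}.
Test 2 (a=0, b=1, c=0): fault-free U1=1, U2=0, U3=1, U4=1, U5=1, U6=0 → 0; observed 1. Eliminates U1 stuck-at-0, U2 stuck-at-1, U3 stuck-at-1, U5 stuck-at-1.
Only U6 stuck-at-1 is consistent with every test.

U6 stuck-at-1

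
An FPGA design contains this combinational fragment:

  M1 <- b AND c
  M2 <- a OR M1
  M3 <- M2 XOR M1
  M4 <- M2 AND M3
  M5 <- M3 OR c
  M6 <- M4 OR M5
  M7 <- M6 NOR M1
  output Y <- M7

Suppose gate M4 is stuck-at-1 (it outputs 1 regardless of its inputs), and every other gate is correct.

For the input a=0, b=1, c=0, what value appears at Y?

Propagate with M4 forced: M1=0, M2=0, M3=0, M4=1 [stuck-at-1], M5=0, M6=1, M7=0.
So Y = 0. (Without the fault it would be 1.)

0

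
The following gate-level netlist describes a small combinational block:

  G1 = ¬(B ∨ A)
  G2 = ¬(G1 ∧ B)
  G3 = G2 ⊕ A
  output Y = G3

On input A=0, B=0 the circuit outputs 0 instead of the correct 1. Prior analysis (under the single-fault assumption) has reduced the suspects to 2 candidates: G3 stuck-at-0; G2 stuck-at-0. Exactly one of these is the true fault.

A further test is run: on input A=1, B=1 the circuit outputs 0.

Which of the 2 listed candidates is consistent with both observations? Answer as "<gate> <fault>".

Evaluate each candidate on input A=1, B=1:
  G3 stuck-at-0: G1=0, G2=1, G3=0 [stuck-at-0] → 0 — matches
  G2 stuck-at-0: G1=0, G2=0 [stuck-at-0], G3=1 → 1 — eliminated
Only G3 stuck-at-0 reproduces the observed 0.

G3 stuck-at-0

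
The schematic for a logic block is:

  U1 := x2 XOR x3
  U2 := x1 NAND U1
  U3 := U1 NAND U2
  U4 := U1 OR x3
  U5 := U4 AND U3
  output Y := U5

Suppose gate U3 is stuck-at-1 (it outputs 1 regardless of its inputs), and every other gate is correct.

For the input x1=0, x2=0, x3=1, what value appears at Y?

1

Propagate with U3 forced: U1=1, U2=1, U3=1 [stuck-at-1], U4=1, U5=1.
So Y = 1. (Without the fault it would be 0.)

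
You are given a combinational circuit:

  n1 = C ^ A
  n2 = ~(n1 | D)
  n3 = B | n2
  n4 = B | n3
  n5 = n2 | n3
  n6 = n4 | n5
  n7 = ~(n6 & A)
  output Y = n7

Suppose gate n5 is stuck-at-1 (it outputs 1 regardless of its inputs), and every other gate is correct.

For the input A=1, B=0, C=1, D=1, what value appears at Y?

Propagate with n5 forced: n1=0, n2=0, n3=0, n4=0, n5=1 [stuck-at-1], n6=1, n7=0.
So Y = 0. (Without the fault it would be 1.)

0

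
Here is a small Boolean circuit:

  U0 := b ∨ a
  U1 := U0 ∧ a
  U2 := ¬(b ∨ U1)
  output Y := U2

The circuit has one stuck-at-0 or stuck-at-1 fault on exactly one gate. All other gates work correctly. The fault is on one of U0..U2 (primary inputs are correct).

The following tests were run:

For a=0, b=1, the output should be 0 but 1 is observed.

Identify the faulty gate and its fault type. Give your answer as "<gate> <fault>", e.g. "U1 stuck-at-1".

U2 stuck-at-1

Fault-free values for test 1 (a=0, b=1): U0=1, U1=0, U2=0, giving Y=0. Observed 1.
Test 1: faults giving observed 1 are {U2 stuck-at-1}.
Only U2 stuck-at-1 is consistent with every test.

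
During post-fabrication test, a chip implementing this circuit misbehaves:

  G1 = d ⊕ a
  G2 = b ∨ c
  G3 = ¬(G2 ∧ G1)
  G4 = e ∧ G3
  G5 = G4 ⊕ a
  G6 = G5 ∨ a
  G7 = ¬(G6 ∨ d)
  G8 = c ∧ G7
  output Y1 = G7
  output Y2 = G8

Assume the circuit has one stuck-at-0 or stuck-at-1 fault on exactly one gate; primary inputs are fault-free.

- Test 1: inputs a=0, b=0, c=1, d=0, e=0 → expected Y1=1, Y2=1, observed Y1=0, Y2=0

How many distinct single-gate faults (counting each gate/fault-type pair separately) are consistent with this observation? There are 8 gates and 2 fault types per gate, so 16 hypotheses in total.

Fault-free: G1=0, G2=1, G3=1, G4=0, G5=0, G6=0, G7=1, G8=1 → Y1=1, Y2=1. Observed Y1=0, Y2=0.
  G1: none of the 2 fault types match ✗
  G2: none of the 2 fault types match ✗
  G3: none of the 2 fault types match ✗
  G4: stuck-at-1 ✓; others ✗
  G5: stuck-at-1 ✓; others ✗
  G6: stuck-at-1 ✓; others ✗
  G7: stuck-at-0 ✓; others ✗
  G8: none of the 2 fault types match ✗
Consistent faults: {G4 stuck-at-1, G5 stuck-at-1, G6 stuck-at-1, G7 stuck-at-0} — 4 in all.

4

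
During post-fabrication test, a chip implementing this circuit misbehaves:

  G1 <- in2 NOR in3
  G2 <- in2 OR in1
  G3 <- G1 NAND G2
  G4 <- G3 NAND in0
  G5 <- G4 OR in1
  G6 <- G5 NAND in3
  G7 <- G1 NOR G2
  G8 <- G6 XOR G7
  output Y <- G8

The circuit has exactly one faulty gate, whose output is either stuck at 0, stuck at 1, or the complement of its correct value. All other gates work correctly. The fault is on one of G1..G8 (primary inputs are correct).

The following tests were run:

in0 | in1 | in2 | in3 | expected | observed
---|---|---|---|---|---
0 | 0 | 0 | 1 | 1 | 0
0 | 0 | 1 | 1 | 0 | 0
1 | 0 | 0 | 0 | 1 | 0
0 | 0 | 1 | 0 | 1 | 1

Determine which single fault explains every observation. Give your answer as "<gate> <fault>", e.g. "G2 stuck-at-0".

Fault-free values for test 1 (in0=0, in1=0, in2=0, in3=1): G1=0, G2=0, G3=1, G4=1, G5=1, G6=0, G7=1, G8=1, giving Y=1. Observed 0.
Test 1: faults giving observed 0 are {G1 stuck-at-1, G1 inverted output, G2 stuck-at-1, G2 inverted output, G4 stuck-at-0, G4 inverted output, G5 stuck-at-0, G5 inverted output, G6 stuck-at-1, G6 inverted output, G7 stuck-at-0, G7 inverted output, G8 stuck-at-0, G8 inverted output}.
Test 2 (in0=0, in1=0, in2=1, in3=1): fault-free G1=0, G2=1, G3=1, G4=1, G5=1, G6=0, G7=0, G8=0 → 0; observed 0. Eliminates G2 inverted output, G4 stuck-at-0, G4 inverted output, G5 stuck-at-0, G5 inverted output, G6 stuck-at-1, G6 inverted output, G7 inverted output, G8 inverted output.
Test 3 (in0=1, in1=0, in2=0, in3=0): fault-free G1=1, G2=0, G3=1, G4=0, G5=0, G6=1, G7=0, G8=1 → 1; observed 0. Eliminates G1 stuck-at-1, G2 stuck-at-1, G7 stuck-at-0.
Test 4 (in0=0, in1=0, in2=1, in3=0): fault-free G1=0, G2=1, G3=1, G4=1, G5=1, G6=1, G7=0, G8=1 → 1; observed 1. Eliminates G8 stuck-at-0.
Only G1 inverted output is consistent with every test.

G1 inverted output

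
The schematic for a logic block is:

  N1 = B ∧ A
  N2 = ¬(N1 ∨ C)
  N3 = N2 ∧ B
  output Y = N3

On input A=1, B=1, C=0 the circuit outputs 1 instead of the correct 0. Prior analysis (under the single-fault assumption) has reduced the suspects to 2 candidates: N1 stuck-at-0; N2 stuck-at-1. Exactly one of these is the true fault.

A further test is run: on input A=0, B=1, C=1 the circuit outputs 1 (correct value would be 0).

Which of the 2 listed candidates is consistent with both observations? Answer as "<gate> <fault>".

Evaluate each candidate on input A=0, B=1, C=1:
  N1 stuck-at-0: N1=0 [stuck-at-0], N2=0, N3=0 → 0 — eliminated
  N2 stuck-at-1: N1=0, N2=1 [stuck-at-1], N3=1 → 1 — matches
Only N2 stuck-at-1 reproduces the observed 1.

N2 stuck-at-1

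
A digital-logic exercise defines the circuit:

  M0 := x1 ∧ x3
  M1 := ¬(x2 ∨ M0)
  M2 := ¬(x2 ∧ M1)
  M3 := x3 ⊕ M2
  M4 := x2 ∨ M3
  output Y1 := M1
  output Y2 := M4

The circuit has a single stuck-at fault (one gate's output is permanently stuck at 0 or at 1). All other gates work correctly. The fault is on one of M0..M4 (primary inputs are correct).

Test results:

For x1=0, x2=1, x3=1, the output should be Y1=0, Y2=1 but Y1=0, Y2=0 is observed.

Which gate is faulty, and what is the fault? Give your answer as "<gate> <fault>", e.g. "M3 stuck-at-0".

M4 stuck-at-0

Fault-free values for test 1 (x1=0, x2=1, x3=1): M0=0, M1=0, M2=1, M3=0, M4=1, giving Y1=0, Y2=1. Observed Y1=0, Y2=0.
Test 1: faults giving observed Y1=0, Y2=0 are {M4 stuck-at-0}.
Only M4 stuck-at-0 is consistent with every test.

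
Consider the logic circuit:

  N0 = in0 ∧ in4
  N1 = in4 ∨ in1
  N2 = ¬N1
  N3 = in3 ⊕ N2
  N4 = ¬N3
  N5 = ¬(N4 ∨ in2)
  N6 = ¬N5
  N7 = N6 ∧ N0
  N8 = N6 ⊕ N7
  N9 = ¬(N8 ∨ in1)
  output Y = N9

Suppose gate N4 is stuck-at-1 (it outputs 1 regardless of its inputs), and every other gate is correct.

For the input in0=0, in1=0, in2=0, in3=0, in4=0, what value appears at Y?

Propagate with N4 forced: N0=0, N1=0, N2=1, N3=1, N4=1 [stuck-at-1], N5=0, N6=1, N7=0, N8=1, N9=0.
So Y = 0. (Without the fault it would be 1.)

0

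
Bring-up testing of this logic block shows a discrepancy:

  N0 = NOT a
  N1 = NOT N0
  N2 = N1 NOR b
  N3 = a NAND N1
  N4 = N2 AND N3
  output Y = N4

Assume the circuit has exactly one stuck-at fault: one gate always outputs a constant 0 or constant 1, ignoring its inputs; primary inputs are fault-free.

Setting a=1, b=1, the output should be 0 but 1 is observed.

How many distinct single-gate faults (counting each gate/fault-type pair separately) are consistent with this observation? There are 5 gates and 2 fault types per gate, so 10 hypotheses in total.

Fault-free: N0=0, N1=1, N2=0, N3=0, N4=0 → 0. Observed 1.
  N0 stuck-at-0: output 0 ✗
  N0 stuck-at-1: output 0 ✗
  N1 stuck-at-0: output 0 ✗
  N1 stuck-at-1: output 0 ✗
  N2 stuck-at-0: output 0 ✗
  N2 stuck-at-1: output 0 ✗
  N3 stuck-at-0: output 0 ✗
  N3 stuck-at-1: output 0 ✗
  N4 stuck-at-0: output 0 ✗
  N4 stuck-at-1: output 1 ✓
Consistent faults: {N4 stuck-at-1} — 1 in all.

1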